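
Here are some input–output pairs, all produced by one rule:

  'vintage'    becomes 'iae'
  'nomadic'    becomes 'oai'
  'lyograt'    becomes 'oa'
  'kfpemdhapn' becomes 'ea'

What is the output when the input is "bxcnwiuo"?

Rule — keep only the vowels.
"bxcnwiuo" → "iuo".

iuo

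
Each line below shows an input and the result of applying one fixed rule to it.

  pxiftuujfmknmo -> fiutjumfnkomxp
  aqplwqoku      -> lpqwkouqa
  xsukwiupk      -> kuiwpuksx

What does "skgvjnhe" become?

vgnjehks

What's happening: swap each adjacent pair of characters (1↔2, 3↔4, ...), then move the first 2 characters to the end (rotate left by 2).
"skgvjnhe" → "ksvgnjeh" → "vgnjehks".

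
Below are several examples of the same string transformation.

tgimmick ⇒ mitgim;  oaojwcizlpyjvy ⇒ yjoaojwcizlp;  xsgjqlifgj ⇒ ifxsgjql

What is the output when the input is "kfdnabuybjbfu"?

Rule — delete the last 2 characters, then move the last 2 characters to the front (rotate right by 2).
"kfdnabuybjbfu" → "kfdnabuybjb" → "jbkfdnabuyb".
(Check on "oaojwcizlpyjvy": → "oaojwcizlpyj" → "yjoaojwcizlp" ✓)

jbkfdnabuyb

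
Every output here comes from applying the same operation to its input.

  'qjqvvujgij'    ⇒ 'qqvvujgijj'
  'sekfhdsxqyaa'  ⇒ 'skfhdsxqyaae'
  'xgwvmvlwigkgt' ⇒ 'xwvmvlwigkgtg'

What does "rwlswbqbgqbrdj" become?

rlswbqbgqbrdjw

The transformation: move the first character to the end, then swap the first and last characters.
Starting from "rwlswbqbgqbrdj": after the first operation, "wlswbqbgqbrdjr"; after the second, "rlswbqbgqbrdjw".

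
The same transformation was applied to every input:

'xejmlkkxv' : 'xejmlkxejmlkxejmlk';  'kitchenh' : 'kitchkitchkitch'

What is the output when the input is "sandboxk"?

The transformation: delete the last 3 characters, then write the whole string 3 times in a row.
"sandboxk" → "sandb" → "sandbsandbsandb".

sandbsandbsandb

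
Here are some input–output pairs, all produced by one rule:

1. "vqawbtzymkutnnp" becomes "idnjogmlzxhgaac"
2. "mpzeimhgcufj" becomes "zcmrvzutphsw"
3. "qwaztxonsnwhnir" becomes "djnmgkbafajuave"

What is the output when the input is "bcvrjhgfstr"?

The pattern: shift every letter 13 places forward in the alphabet (wrapping around) — i.e. ROT13.
On "bcvrjhgfstr" that produces "opiewutsfge".

opiewutsfge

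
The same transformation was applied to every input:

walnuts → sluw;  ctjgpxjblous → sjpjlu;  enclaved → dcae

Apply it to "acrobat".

The rule is to swap the first and last characters, then keep every other character starting from the first (positions 1st, 3rd, 5th, ...).
For "acrobat", step one produces "tcrobaa"; step two turns that into "trba".
(Check on "ctjgpxjblous": → "stjgpxjblouc" → "sjpjlu" ✓)

trba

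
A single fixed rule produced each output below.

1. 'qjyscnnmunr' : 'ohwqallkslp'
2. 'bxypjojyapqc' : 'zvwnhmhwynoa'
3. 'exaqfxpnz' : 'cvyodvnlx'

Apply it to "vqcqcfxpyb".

Looking at the pairs, the operation is to shift every letter 2 places backward in the alphabet (wrapping around).
So "vqcqcfxpyb" becomes "toaoadvnwz".

toaoadvnwz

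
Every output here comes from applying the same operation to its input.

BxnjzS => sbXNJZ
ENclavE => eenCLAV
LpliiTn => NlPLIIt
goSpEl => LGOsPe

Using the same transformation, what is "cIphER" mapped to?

What's happening: move the last character to the front, then flip the case of every letter.
On "cIphER": the first step gives "RcIphE", and the second then gives "rCiPHe".

rCiPHe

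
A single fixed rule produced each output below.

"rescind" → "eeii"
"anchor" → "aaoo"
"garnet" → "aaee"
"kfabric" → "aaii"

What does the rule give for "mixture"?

iiuuee

Rule — double every character, then keep only the vowels.
Working it through for "mixture": intermediate "mmiixxttuurree", final "iiuuee".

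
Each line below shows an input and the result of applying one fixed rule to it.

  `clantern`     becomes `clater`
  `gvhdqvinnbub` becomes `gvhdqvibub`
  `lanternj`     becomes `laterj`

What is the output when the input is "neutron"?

Each output is the input with this applied: remove every "n".
On "neutron" that produces "eutro".

eutro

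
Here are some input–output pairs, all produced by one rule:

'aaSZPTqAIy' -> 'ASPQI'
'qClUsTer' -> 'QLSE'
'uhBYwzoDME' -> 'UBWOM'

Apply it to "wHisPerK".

Rule — keep every other character starting from the first (positions 1st, 3rd, 5th, ...), then convert every letter to uppercase.
Applying both steps to "wHisPerK": "wiPr", then "WIPR".

WIPR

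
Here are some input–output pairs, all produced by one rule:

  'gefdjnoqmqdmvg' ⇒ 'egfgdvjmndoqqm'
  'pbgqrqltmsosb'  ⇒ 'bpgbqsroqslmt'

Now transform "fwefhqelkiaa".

wfeafahiqkel

The rule is to move the first character to the end, then take characters alternately from the front and the back (1st, last, 2nd, 2nd-last, ...).
Working it through for "fwefhqelkiaa": intermediate "wefhqelkiaaf", final "wfeafahiqkel".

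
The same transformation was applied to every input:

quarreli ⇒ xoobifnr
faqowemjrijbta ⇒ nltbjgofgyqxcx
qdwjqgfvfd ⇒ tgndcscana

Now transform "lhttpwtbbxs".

qqmtqyyupie

Looking at the pairs, the operation is to shift every letter 3 places backward in the alphabet (wrapping around), then move the first 2 characters to the end (rotate left by 2).
"lhttpwtbbxs" → "ieqqmtqyyup" → "qqmtqyyupie".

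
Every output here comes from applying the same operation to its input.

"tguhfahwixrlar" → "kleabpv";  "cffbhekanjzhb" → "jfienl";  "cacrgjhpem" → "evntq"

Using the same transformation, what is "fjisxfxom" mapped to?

nwjs

The transformation: shift every letter 4 places forward in the alphabet (wrapping around), then keep every other character starting from the second (positions 2nd, 4th, 6th, ...).
Working it through for "fjisxfxom": intermediate "jnmwbjbsq", final "nwjs".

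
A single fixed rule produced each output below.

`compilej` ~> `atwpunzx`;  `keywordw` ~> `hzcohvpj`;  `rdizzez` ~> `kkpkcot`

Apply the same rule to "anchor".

szclyn

In each case the input is transformed by: shift every letter 11 places forward in the alphabet (wrapping around), then move the first 3 characters to the end (rotate left by 3).
On "anchor" that produces "szclyn".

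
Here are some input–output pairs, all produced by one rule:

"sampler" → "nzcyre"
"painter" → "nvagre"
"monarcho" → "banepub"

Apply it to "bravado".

eninqb

Rule — delete the first character, then shift every letter 13 places forward in the alphabet (wrapping around) — i.e. ROT13.
Applying both steps to "bravado": "ravado", then "eninqb".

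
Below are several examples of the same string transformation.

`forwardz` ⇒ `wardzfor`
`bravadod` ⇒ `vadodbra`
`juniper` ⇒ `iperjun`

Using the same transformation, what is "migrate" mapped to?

ratemig

The transformation: move the first 3 characters to the end (rotate left by 3).
"migrate" → "ratemig".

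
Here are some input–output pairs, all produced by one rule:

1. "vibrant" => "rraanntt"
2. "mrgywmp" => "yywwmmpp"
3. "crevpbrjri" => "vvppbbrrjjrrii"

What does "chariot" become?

In each case the input is transformed by: delete the first 3 characters, then double every character.
Applying that to "chariot" gives "rriioott".

rriioott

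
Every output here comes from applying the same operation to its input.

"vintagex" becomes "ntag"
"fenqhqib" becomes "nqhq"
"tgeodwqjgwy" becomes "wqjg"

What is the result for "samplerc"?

mple

In each case the input is transformed by: delete the last 2 characters, then keep only the last 4 characters.
"samplerc" → "sample" → "mple".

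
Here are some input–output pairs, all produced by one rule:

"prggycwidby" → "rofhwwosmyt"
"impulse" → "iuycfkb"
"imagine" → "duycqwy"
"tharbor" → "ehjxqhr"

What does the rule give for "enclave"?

In each case the input is transformed by: shift every letter 10 places backward in the alphabet (wrapping around), then move the last 2 characters to the front (rotate right by 2).
Working it through for "enclave": intermediate "udsbqlu", final "luudsbq".

luudsbq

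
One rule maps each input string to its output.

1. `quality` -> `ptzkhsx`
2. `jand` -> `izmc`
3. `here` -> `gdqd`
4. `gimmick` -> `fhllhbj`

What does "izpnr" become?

hyomq

Rule — shift every letter 1 place backward in the alphabet (wrapping around).
"izpnr" → "hyomq".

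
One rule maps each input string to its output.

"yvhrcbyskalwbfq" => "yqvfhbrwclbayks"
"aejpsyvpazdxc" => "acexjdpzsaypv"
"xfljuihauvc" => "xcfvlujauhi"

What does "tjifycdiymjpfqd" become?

The rule is to take characters alternately from the front and the back (1st, last, 2nd, 2nd-last, ...).
For "tjifycdiymjpfqd" the result is "tdjqiffpyjcmdyi".

tdjqiffpyjcmdyi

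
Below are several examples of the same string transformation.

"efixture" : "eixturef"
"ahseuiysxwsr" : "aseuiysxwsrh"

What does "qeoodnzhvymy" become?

What's happening: move the first character to the end, then swap the first and last characters.
Working it through for "qeoodnzhvymy": intermediate "eoodnzhvymyq", final "qoodnzhvymye".
(Check on "ahseuiysxwsr": → "hseuiysxwsra" → "aseuiysxwsrh" ✓)

qoodnzhvymye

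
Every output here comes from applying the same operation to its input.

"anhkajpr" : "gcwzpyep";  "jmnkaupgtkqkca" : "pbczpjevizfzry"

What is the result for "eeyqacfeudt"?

itnfprutjst

Each output is the input with this applied: shift every letter 11 places backward in the alphabet (wrapping around), then swap the first and last characters.
On "eeyqacfeudt": the first step gives "ttnfprutjsi", and the second then gives "itnfprutjst".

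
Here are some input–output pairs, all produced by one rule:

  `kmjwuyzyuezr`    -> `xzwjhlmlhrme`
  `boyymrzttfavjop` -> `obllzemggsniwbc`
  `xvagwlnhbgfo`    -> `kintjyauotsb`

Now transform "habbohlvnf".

In each case the input is transformed by: shift every letter 13 places forward in the alphabet (wrapping around) — i.e. ROT13.
On "habbohlvnf" that produces "unoobuyias".

unoobuyias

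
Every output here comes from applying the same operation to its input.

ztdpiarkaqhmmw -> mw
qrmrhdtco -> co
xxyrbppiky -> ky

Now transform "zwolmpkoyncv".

Rule — keep only the last 2 characters.
So "zwolmpkoyncv" becomes "cv".

cv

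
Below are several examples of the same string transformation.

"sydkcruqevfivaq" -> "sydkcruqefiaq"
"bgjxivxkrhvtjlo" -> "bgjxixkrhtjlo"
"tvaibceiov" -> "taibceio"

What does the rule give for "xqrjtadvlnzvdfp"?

The pattern: remove every "v".
On "xqrjtadvlnzvdfp" that produces "xqrjtadlnzdfp".

xqrjtadlnzdfp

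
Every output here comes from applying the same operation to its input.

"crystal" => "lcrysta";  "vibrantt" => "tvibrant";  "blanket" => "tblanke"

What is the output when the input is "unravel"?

Each output is the input with this applied: move the last character to the front.
"unravel" → "lunrave".

lunrave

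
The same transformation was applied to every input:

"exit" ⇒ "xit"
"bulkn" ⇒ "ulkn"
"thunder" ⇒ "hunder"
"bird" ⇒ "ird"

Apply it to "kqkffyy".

In each case the input is transformed by: delete the first character.
So "kqkffyy" becomes "qkffyy".

qkffyy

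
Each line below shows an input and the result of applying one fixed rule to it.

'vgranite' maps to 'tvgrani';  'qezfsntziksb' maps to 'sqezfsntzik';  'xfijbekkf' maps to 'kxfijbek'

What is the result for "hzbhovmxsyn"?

Looking at the pairs, the operation is to delete the last character, then move the last character to the front.
"hzbhovmxsyn" → "yhzbhovmxs".
(Check on "vgranite": → "vgranit" → "tvgrani" ✓)

yhzbhovmxs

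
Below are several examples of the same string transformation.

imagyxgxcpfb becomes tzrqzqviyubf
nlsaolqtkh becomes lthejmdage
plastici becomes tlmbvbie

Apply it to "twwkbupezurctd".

pdunixsnkvmwmp

Looking at the pairs, the operation is to move the first 2 characters to the end (rotate left by 2), then shift every letter 7 places backward in the alphabet (wrapping around).
Applying that to "twwkbupezurctd" gives "pdunixsnkvmwmp".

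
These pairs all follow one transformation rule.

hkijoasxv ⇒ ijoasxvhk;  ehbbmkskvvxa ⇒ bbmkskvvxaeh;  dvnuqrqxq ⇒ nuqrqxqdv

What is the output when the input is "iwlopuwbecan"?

The pattern: move the first 2 characters to the end (rotate left by 2).
Applying that to "iwlopuwbecan" gives "lopuwbecaniw".

lopuwbecaniw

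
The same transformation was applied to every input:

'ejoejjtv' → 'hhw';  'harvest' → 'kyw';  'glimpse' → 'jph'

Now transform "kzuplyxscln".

nsao

Looking at the pairs, the operation is to shift every letter 3 places forward in the alphabet (wrapping around), then keep one character in every 3, starting at position 1 (positions 1st, 4th, 7th, ...).
Applying both steps to "kzuplyxscln": "ncxsobavfoq", then "nsao".
(Check on "ejoejjtv": → "hmrhmmwy" → "hhw" ✓)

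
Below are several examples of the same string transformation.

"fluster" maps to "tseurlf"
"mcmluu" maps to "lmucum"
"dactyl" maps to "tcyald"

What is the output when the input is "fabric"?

rbiacf

Looking at the pairs, the operation is to move the last 3 characters to the front (rotate right by 3), then take characters alternately from the front and the back (1st, last, 2nd, 2nd-last, ...).
Starting from "fabric": after the first operation, "ricfab"; after the second, "rbiacf".
(Check on "fluster": → "terflus" → "tseurlf" ✓)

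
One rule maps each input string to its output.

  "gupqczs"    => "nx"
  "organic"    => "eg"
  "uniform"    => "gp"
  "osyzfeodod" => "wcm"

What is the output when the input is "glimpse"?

What's happening: keep one character in every 3, starting at position 3 (positions 3rd, 6th, 9th, ...), then shift every letter 2 places backward in the alphabet (wrapping around).
"glimpse" → "is" → "gq".

gq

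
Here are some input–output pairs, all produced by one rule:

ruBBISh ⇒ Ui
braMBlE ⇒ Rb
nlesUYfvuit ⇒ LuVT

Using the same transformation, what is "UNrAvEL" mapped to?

nV

Each output is the input with this applied: keep one character in every 3, starting at position 2 (positions 2nd, 5th, 8th, ...), then flip the case of every letter.
"UNrAvEL" → "nV".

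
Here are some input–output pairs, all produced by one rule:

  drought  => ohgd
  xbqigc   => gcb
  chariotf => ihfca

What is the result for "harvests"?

Looking at the pairs, the operation is to sort the characters into reverse alphabetical order, then delete the first 3 characters.
Working it through for "harvests": intermediate "vtssrhea", final "srhea".

srhea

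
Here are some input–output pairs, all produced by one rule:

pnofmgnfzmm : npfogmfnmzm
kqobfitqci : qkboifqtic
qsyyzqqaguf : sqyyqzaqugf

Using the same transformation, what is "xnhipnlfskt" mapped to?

Each output is the input with this applied: swap each adjacent pair of characters (1↔2, 3↔4, ...).
Doing the same to "xnhipnlfskt": "nxihnpflkst".

nxihnpflkst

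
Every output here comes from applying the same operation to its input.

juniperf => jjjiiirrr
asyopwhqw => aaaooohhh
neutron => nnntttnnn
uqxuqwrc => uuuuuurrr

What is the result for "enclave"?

eeellleee

Rule — keep one character in every 3, starting at position 1 (positions 1st, 4th, 7th, ...), then repeat every character 3 times.
Working it through for "enclave": intermediate "ele", final "eeellleee".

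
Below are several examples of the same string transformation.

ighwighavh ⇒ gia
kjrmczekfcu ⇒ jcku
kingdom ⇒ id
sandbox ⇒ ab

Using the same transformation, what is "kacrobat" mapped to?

aot

The rule is to keep one character in every 3, starting at position 2 (positions 2nd, 5th, 8th, ...).
"kacrobat" → "aot".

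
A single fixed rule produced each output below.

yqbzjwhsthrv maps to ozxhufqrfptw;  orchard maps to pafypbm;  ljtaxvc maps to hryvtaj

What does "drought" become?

pmsefrb

Rule — shift every letter 2 places backward in the alphabet (wrapping around), then move the first character to the end.
Applying both steps to "drought": "bpmsefr", then "pmsefrb".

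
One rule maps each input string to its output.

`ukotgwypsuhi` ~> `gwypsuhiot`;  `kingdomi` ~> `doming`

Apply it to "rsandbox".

Rule — delete the first 2 characters, then move the first 2 characters to the end (rotate left by 2).
Applying both steps to "rsandbox": "andbox", then "dboxan".

dboxan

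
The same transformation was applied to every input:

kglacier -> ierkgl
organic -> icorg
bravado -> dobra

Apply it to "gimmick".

Each output is the input with this applied: move the first 3 characters to the end (rotate left by 3), then delete the first 2 characters.
On "gimmick": the first step gives "mickgim", and the second then gives "ckgim".

ckgim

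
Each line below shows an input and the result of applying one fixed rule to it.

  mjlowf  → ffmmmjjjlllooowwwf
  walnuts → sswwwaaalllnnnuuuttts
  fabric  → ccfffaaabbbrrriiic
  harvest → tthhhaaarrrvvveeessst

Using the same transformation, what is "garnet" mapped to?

In each case the input is transformed by: repeat every character 3 times, then move the last 2 characters to the front (rotate right by 2).
Starting from "garnet": after the first operation, "gggaaarrrnnneeettt"; after the second, "ttgggaaarrrnnneeet".

ttgggaaarrrnnneeet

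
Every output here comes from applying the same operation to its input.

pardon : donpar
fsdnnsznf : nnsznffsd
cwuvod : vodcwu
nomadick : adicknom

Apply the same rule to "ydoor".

orydo

The transformation: move the first 3 characters to the end (rotate left by 3).
"ydoor" → "orydo".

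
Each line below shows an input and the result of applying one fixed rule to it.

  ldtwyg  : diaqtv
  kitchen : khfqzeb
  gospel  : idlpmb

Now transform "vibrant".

The pattern: move the last character to the front, then shift every letter 3 places backward in the alphabet (wrapping around).
For "vibrant", step one produces "tvibran"; step two turns that into "qsfyoxk".

qsfyoxk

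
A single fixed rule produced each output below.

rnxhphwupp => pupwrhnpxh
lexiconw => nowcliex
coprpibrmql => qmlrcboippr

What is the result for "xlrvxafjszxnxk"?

Rule — move the last 2 characters to the front (rotate right by 2), then take characters alternately from the front and the back (1st, last, 2nd, 2nd-last, ...).
Applying both steps to "xlrvxafjszxnxk": "xkxlrvxafjszxn", then "xnkxxzlsrjvfxa".
(Check on "lexiconw": → "nwlexico" → "nowcliex" ✓)

xnkxxzlsrjvfxa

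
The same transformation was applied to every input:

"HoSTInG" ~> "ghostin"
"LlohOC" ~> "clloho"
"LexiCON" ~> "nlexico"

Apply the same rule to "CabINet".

tcabine

The rule is to move the last character to the front, then convert every letter to lowercase.
On "CabINet": the first step gives "tCabINe", and the second then gives "tcabine".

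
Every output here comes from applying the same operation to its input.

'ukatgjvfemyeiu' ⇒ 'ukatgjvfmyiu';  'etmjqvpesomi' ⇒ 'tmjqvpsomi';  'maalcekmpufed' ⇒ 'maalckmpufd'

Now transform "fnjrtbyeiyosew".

The transformation: remove every "e".
"fnjrtbyeiyosew" → "fnjrtbyiyosw".

fnjrtbyiyosw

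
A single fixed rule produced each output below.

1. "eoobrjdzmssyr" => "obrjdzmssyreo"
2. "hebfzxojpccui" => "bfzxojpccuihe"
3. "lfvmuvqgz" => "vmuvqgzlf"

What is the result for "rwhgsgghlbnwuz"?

hgsgghlbnwuzrw

The transformation: move the first 2 characters to the end (rotate left by 2).
So "rwhgsgghlbnwuz" becomes "hgsgghlbnwuzrw".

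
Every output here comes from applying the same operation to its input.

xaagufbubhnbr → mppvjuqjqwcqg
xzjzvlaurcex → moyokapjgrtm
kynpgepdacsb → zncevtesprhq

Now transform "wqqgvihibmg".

lffvkxwxqbv

The pattern: shift every letter 11 places backward in the alphabet (wrapping around).
So "wqqgvihibmg" becomes "lffvkxwxqbv".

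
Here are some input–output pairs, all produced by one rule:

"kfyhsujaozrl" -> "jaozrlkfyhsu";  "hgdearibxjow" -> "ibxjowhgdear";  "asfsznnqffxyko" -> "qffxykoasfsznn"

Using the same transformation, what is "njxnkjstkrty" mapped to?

The transformation: swap the front and back halves of the string.
On "njxnkjstkrty" that produces "stkrtynjxnkj".

stkrtynjxnkj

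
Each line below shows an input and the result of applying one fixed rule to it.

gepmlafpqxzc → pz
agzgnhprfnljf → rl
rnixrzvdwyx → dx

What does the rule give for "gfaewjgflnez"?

fe

The pattern: keep one character in every 3, starting at position 2 (positions 2nd, 5th, 8th, ...), then delete the first 2 characters.
Applying both steps to "gfaewjgflnez": "fwfe", then "fe".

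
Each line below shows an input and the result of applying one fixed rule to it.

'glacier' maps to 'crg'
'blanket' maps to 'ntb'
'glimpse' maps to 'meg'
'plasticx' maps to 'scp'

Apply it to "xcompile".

mlx

The pattern: keep one character in every 3, starting at position 1 (positions 1st, 4th, 7th, ...), then move the first character to the end.
"xcompile" → "xml" → "mlx".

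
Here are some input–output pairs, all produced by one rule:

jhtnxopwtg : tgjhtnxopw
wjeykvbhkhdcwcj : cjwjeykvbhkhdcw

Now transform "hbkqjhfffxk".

Each output is the input with this applied: move the last 2 characters to the front (rotate right by 2).
Applying that to "hbkqjhfffxk" gives "xkhbkqjhfff".

xkhbkqjhfff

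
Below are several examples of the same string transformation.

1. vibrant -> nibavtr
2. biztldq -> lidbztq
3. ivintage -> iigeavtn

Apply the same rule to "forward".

ofdawrr

Looking at the pairs, the operation is to sort the characters into reverse alphabetical order, then move the first 3 characters to the end (rotate left by 3).
Starting from "forward": after the first operation, "wrrofda"; after the second, "ofdawrr".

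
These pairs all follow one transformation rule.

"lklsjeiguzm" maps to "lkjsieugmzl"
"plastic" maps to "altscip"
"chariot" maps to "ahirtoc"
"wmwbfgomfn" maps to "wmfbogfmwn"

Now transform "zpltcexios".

lpctxeoizs

The pattern: move the first character to the end, then swap each adjacent pair of characters (1↔2, 3↔4, ...).
So "zpltcexios" becomes "lpctxeoizs".
(Check on "lklsjeiguzm": → "klsjeiguzml" → "lkjsieugmzl" ✓)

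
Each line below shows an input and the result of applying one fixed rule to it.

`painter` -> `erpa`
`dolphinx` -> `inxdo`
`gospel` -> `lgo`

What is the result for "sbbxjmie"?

miesb

What's happening: move the first 2 characters to the end (rotate left by 2), then delete the first 3 characters.
On "sbbxjmie" that produces "miesb".
(Check on "dolphinx": → "lphinxdo" → "inxdo" ✓)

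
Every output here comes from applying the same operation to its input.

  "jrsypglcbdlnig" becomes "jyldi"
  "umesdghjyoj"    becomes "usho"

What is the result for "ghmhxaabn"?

gha

The transformation: keep one character in every 3, starting at position 1 (positions 1st, 4th, 7th, ...).
For "ghmhxaabn" the result is "gha".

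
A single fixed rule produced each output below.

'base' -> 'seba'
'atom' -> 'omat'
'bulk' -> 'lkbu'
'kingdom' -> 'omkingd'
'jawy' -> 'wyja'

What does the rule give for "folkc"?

kcfol

What's happening: move the last 2 characters to the front (rotate right by 2).
"folkc" → "kcfol".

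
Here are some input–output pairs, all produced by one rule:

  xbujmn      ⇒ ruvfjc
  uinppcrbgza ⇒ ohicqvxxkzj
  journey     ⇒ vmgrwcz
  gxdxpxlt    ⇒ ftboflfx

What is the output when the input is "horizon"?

Looking at the pairs, the operation is to shift every letter 8 places forward in the alphabet (wrapping around), then move the last 3 characters to the front (rotate right by 3).
Doing the same to "horizon": "hwvpwzq".

hwvpwzq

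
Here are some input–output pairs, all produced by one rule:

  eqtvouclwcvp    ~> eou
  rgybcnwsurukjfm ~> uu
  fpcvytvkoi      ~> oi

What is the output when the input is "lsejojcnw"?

eo

In each case the input is transformed by: keep only the vowels.
"lsejojcnw" → "eo".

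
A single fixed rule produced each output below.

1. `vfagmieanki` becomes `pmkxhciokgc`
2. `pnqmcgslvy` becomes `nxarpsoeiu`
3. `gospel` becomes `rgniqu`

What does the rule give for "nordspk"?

urmpqtf

Rule — shift every letter 2 places forward in the alphabet (wrapping around), then move the last 3 characters to the front (rotate right by 3).
Doing the same to "nordspk": "urmpqtf".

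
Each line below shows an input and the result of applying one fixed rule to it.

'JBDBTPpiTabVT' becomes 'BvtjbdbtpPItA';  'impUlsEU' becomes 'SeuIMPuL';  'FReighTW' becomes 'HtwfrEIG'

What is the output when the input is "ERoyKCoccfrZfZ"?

zFzerOYkcOCCFR

What's happening: move the last 3 characters to the front (rotate right by 3), then flip the case of every letter.
Starting from "ERoyKCoccfrZfZ": after the first operation, "ZfZERoyKCoccfr"; after the second, "zFzerOYkcOCCFR".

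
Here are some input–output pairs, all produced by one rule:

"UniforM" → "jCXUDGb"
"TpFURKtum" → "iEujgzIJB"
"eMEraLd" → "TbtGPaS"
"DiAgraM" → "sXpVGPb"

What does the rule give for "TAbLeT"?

Each output is the input with this applied: shift every letter 11 places backward in the alphabet (wrapping around), then flip the case of every letter.
On "TAbLeT": the first step gives "IPqAtI", and the second then gives "ipQaTi".

ipQaTi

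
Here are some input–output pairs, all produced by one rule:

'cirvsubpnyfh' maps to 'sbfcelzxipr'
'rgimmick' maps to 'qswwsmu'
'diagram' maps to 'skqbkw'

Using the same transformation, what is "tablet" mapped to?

What's happening: delete the first character, then shift every letter 10 places forward in the alphabet (wrapping around).
Starting from "tablet": after the first operation, "ablet"; after the second, "klvod".

klvod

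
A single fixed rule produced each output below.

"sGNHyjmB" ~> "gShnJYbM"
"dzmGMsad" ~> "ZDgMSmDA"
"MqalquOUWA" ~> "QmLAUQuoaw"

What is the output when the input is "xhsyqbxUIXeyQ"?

The rule is to flip the case of every letter, then swap each adjacent pair of characters (1↔2, 3↔4, ...).
On "xhsyqbxUIXeyQ": the first step gives "XHSYQBXuixEYq", and the second then gives "HXYSBQuXxiYEq".

HXYSBQuXxiYEq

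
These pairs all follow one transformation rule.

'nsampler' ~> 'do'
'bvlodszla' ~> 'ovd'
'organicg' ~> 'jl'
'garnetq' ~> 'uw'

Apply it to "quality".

dw

The transformation: shift every letter 3 places forward in the alphabet (wrapping around), then keep one character in every 3, starting at position 3 (positions 3rd, 6th, 9th, ...).
"quality" → "txdolwb" → "dw".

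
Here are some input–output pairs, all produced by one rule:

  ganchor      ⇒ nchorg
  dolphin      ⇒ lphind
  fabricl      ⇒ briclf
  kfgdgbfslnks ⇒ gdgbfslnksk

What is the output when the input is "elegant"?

The pattern: move the first 2 characters to the end (rotate left by 2), then delete the last character.
For "elegant", step one produces "egantel"; step two turns that into "egante".

egante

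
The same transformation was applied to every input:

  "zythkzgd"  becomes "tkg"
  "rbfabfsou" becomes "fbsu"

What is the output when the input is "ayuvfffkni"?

In each case the input is transformed by: keep every other character starting from the first (positions 1st, 3rd, 5th, ...), then delete the first character.
"ayuvfffkni" → "auffn" → "uffn".
(Check on "rbfabfsou": → "rfbsu" → "fbsu" ✓)

uffn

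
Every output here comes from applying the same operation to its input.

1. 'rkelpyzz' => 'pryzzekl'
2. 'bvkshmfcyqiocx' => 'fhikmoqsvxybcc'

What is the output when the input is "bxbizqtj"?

jqtxzbbi

The pattern: sort the characters into alphabetical order, then move the first 3 characters to the end (rotate left by 3).
Applying that to "bxbizqtj" gives "jqtxzbbi".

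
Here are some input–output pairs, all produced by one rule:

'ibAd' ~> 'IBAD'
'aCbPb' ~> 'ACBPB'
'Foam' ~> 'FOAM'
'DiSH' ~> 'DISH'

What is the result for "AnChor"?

What's happening: convert every letter to uppercase.
For "AnChor" the result is "ANCHOR".

ANCHOR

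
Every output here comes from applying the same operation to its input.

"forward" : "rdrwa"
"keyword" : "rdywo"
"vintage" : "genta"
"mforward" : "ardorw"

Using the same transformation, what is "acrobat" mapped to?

atrob

Each output is the input with this applied: delete the first 2 characters, then move the first 3 characters to the end (rotate left by 3).
Working it through for "acrobat": intermediate "robat", final "atrob".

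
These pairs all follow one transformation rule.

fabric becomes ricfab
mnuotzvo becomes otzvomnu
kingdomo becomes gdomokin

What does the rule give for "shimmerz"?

The rule is to move the first 3 characters to the end (rotate left by 3).
On "shimmerz" that produces "mmerzshi".

mmerzshi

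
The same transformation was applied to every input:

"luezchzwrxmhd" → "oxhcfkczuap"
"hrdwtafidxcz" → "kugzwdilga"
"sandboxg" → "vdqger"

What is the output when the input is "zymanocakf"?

cbpdqrfd

What's happening: delete the last 2 characters, then shift every letter 3 places forward in the alphabet (wrapping around).
For "zymanocakf" the result is "cbpdqrfd".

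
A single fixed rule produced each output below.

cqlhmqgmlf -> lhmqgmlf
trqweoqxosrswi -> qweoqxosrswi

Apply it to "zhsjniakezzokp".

Rule — delete the first 2 characters.
So "zhsjniakezzokp" becomes "sjniakezzokp".

sjniakezzokp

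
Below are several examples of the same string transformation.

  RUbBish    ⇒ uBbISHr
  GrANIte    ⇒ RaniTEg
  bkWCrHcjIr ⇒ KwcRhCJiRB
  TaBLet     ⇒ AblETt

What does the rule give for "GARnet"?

The pattern: move the first character to the end, then flip the case of every letter.
For "GARnet", step one produces "ARnetG"; step two turns that into "arNETg".

arNETg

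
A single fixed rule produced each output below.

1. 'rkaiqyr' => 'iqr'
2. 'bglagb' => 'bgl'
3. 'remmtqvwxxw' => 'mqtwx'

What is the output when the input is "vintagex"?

eitx

Rule — sort the characters into alphabetical order, then keep every other character starting from the second (positions 2nd, 4th, 6th, ...).
Starting from "vintagex": after the first operation, "aegintvx"; after the second, "eitx".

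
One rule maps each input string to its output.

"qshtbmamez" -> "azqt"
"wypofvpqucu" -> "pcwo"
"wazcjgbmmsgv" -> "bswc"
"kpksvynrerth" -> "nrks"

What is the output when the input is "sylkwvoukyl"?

The rule is to keep one character in every 3, starting at position 1 (positions 1st, 4th, 7th, ...), then move the first 2 characters to the end (rotate left by 2).
Working it through for "sylkwvoukyl": intermediate "skoy", final "oysk".

oysk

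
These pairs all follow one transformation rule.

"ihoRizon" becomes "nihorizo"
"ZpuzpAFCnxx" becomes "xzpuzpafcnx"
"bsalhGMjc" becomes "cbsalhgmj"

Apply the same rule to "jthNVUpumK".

The rule is to move the last character to the front, then convert every letter to lowercase.
For "jthNVUpumK", step one produces "KjthNVUpum"; step two turns that into "kjthnvupum".

kjthnvupum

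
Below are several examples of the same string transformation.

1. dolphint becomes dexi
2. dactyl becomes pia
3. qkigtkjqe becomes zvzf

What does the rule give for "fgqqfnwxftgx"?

In each case the input is transformed by: keep every other character starting from the second (positions 2nd, 4th, 6th, ...), then shift every letter 11 places backward in the alphabet (wrapping around).
On "fgqqfnwxftgx": the first step gives "gqnxtx", and the second then gives "vfcmim".

vfcmim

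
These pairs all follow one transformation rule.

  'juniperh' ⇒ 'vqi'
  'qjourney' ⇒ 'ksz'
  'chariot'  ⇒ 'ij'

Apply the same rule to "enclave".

ob

The rule is to keep one character in every 3, starting at position 2 (positions 2nd, 5th, 8th, ...), then shift every letter 1 place forward in the alphabet (wrapping around).
For "enclave", step one produces "na"; step two turns that into "ob".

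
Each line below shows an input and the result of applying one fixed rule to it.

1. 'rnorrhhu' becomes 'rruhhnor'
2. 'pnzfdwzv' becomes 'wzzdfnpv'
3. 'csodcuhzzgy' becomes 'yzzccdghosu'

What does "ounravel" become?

ruvaelno

The transformation: sort the characters into alphabetical order, then move the last 3 characters to the front (rotate right by 3).
Working it through for "ounravel": intermediate "aelnoruv", final "ruvaelno".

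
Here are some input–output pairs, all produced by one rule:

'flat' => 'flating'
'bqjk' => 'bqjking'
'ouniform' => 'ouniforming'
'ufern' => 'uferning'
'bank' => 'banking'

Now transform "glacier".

glaciering

Looking at the pairs, the operation is to append "ing".
So "glacier" becomes "glaciering".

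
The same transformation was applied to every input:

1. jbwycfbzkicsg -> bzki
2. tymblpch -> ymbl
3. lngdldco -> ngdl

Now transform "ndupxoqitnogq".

Looking at the pairs, the operation is to move the last 3 characters to the front (rotate right by 3), then keep only the last 4 characters.
Doing the same to "ndupxoqitnogq": "qitn".
(Check on "jbwycfbzkicsg": → "csgjbwycfbzki" → "bzki" ✓)

qitn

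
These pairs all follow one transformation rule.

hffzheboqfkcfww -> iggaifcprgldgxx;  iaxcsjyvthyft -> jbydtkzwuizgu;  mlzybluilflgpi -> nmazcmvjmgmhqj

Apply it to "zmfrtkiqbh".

angsuljrci

Rule — shift every letter 1 place forward in the alphabet (wrapping around).
So "zmfrtkiqbh" becomes "angsuljrci".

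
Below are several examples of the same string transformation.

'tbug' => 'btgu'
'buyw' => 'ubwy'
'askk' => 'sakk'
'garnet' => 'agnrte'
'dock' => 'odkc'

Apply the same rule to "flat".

The transformation: swap each adjacent pair of characters (1↔2, 3↔4, ...).
For "flat" the result is "lfta".

lfta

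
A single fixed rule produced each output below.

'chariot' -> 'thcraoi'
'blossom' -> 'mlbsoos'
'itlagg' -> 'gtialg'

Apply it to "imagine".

emigani

Rule — swap each adjacent pair of characters (1↔2, 3↔4, ...), then move the last character to the front.
Applying that to "imagine" gives "emigani".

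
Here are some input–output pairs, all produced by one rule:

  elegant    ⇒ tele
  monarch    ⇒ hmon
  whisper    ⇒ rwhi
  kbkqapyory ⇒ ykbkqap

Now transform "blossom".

mblo

In each case the input is transformed by: move the last character to the front, then delete the last 3 characters.
For "blossom", step one produces "mblosso"; step two turns that into "mblo".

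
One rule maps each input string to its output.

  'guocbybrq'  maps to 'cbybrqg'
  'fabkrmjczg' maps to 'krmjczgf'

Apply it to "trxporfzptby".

Each output is the input with this applied: move the first character to the end, then delete the first 2 characters.
"trxporfzptby" → "rxporfzptbyt" → "porfzptbyt".

porfzptbyt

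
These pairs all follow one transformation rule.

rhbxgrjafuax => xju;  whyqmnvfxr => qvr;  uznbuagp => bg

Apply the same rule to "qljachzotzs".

Each output is the input with this applied: delete the first character, then keep one character in every 3, starting at position 3 (positions 3rd, 6th, 9th, ...).
"qljachzotzs" → "ljachzotzs" → "azz".
(Check on "whyqmnvfxr": → "hyqmnvfxr" → "qvr" ✓)

azz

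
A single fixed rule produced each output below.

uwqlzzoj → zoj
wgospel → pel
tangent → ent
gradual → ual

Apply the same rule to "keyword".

Each output is the input with this applied: keep only the last 3 characters.
On "keyword" that produces "ord".

ord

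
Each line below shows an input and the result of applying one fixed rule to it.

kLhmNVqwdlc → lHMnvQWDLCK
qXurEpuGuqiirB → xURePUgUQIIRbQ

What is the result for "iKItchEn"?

Rule — flip the case of every letter, then move the first character to the end.
Applying both steps to "iKItchEn": "IkiTCHeN", then "kiTCHeNI".

kiTCHeNI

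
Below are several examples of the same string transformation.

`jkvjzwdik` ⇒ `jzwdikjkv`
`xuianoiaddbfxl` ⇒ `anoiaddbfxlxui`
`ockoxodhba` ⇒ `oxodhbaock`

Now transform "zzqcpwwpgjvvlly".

cpwwpgjvvllyzzq

The transformation: move the first 3 characters to the end (rotate left by 3).
Doing the same to "zzqcpwwpgjvvlly": "cpwwpgjvvllyzzq".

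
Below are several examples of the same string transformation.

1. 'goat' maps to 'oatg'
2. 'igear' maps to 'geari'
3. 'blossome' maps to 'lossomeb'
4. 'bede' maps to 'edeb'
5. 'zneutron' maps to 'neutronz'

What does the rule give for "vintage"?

intagev

Looking at the pairs, the operation is to move the first character to the end.
"vintage" → "intagev".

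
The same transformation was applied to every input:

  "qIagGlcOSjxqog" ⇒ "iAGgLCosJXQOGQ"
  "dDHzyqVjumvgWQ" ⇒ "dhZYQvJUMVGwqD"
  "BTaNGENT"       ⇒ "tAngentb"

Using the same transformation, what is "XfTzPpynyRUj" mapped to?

Each output is the input with this applied: flip the case of every letter, then move the first character to the end.
Starting from "XfTzPpynyRUj": after the first operation, "xFtZpPYNYruJ"; after the second, "FtZpPYNYruJx".

FtZpPYNYruJx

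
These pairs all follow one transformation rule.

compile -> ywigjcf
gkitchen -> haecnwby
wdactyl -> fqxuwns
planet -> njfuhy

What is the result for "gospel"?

faimjy

Each output is the input with this applied: shift every letter 6 places backward in the alphabet (wrapping around), then move the last character to the front.
On "gospel": the first step gives "aimjyf", and the second then gives "faimjy".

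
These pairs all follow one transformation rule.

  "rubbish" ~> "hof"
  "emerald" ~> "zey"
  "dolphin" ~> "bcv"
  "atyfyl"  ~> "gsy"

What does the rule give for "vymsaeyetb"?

lfrro

Looking at the pairs, the operation is to keep every other character starting from the second (positions 2nd, 4th, 6th, ...), then shift every letter 13 places forward in the alphabet (wrapping around) — i.e. ROT13.
Doing the same to "vymsaeyetb": "lfrro".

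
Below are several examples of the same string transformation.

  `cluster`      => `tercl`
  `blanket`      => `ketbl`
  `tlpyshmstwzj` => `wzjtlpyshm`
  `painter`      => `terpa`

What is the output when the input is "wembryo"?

ryowe

Rule — move the last 3 characters to the front (rotate right by 3), then delete the last 2 characters.
For "wembryo", step one produces "ryowemb"; step two turns that into "ryowe".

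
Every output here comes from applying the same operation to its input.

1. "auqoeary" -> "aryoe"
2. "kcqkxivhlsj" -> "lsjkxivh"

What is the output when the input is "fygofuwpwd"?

pwdofuw

The transformation: delete the first 3 characters, then move the last 3 characters to the front (rotate right by 3).
Applying both steps to "fygofuwpwd": "ofuwpwd", then "pwdofuw".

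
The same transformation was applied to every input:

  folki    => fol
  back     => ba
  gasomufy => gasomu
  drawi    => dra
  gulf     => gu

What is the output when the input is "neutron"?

Each output is the input with this applied: delete the last 2 characters.
So "neutron" becomes "neutr".

neutr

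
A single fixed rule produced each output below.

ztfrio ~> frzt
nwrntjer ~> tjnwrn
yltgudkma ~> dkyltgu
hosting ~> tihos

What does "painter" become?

The rule is to delete the last 2 characters, then move the last 2 characters to the front (rotate right by 2).
On "painter": the first step gives "paint", and the second then gives "ntpai".

ntpai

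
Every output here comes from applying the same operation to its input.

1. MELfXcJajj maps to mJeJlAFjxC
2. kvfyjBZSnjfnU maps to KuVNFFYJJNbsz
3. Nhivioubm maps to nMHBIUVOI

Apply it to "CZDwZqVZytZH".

chzzdTWYzzQv

The pattern: flip the case of every letter, then take characters alternately from the front and the back (1st, last, 2nd, 2nd-last, ...).
On "CZDwZqVZytZH": the first step gives "czdWzQvzYTzh", and the second then gives "chzzdTWYzzQv".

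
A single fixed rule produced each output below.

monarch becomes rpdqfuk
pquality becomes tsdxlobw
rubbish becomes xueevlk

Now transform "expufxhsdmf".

What's happening: shift every letter 3 places forward in the alphabet (wrapping around), then swap each adjacent pair of characters (1↔2, 3↔4, ...).
"expufxhsdmf" → "hasxiakvgpi" → "ahxsaivkpgi".

ahxsaivkpgi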